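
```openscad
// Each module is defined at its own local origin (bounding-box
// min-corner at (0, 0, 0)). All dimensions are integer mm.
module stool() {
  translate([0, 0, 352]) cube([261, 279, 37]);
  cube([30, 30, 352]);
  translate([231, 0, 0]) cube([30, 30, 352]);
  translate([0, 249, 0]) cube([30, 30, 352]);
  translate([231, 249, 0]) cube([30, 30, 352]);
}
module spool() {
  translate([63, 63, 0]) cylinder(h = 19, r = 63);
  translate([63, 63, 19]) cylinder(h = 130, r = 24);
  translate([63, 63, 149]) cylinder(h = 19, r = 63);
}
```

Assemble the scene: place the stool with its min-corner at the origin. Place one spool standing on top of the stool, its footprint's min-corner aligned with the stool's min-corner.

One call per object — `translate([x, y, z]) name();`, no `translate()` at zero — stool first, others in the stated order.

stool();
translate([0, 0, 389]) spool();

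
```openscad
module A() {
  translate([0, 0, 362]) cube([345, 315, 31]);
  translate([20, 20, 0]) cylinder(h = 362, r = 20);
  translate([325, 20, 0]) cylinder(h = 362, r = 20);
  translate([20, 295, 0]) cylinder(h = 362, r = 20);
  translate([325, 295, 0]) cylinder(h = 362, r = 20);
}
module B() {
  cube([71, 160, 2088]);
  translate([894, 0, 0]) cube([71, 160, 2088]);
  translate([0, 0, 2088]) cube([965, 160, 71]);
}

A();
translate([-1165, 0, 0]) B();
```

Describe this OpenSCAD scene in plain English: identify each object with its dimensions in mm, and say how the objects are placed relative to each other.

A is a four-legged stool. The seat is 345×315 mm, 31 mm thick, top at z = 393 mm. It stands on four round legs, each 40 mm in diameter, from z = 0 to the seat underside, each leg's axis is inset half a diameter from the nearest pair of seat edges (so the leg's bounding box is flush with the corner).

B is a rectangular door frame: two vertical jambs of 71×160 mm section, 2088 mm tall, with a clear opening 823 mm wide between their inner faces. A header 71 mm tall and 160 mm deep lies on top of the jambs and spans the full outside width.

The door frame is on the floor beside the stool on its −x side.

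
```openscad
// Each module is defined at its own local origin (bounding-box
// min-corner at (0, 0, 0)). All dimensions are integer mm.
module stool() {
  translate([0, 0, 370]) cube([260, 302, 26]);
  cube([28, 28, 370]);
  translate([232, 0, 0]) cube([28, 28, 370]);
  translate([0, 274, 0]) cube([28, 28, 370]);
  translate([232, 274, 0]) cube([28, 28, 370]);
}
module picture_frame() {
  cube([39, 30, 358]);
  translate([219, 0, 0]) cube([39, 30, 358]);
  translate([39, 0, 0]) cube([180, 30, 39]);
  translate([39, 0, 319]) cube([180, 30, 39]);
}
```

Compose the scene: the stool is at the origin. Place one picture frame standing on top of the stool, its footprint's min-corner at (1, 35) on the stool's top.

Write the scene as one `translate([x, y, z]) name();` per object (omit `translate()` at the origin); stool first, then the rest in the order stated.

stool();
translate([1, 35, 396]) picture_frame();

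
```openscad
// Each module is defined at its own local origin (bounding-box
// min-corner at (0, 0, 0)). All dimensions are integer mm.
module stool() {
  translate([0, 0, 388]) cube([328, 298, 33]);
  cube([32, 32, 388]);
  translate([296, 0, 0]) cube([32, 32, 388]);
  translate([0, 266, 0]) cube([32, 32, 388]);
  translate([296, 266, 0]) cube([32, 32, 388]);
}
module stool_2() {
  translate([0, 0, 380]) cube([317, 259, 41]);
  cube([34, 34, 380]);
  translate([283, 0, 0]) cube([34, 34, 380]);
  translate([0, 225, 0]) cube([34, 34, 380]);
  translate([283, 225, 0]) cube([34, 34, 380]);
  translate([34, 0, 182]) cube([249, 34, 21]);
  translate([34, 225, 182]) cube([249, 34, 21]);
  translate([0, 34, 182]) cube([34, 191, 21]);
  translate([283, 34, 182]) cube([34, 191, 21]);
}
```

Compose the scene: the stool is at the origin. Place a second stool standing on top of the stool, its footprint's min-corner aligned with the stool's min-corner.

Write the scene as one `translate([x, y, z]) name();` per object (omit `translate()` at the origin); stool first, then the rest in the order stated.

stool();
translate([0, 0, 421]) stool_2();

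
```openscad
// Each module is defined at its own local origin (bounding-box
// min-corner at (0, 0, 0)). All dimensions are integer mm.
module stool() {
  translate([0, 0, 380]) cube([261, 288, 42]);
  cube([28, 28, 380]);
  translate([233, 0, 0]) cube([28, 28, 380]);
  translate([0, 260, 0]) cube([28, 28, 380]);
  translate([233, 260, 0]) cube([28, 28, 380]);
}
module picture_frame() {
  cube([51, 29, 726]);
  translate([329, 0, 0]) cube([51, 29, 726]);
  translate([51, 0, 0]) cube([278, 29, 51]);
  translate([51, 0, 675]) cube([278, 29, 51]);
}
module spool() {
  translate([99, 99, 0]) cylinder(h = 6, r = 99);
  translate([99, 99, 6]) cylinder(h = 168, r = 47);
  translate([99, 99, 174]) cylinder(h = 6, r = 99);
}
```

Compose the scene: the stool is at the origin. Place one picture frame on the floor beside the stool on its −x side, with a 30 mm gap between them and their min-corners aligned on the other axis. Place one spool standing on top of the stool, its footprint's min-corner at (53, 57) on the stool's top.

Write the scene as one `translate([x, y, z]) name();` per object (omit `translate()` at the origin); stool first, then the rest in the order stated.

stool();
translate([-410, 0, 0]) picture_frame();
translate([53, 57, 422]) spool();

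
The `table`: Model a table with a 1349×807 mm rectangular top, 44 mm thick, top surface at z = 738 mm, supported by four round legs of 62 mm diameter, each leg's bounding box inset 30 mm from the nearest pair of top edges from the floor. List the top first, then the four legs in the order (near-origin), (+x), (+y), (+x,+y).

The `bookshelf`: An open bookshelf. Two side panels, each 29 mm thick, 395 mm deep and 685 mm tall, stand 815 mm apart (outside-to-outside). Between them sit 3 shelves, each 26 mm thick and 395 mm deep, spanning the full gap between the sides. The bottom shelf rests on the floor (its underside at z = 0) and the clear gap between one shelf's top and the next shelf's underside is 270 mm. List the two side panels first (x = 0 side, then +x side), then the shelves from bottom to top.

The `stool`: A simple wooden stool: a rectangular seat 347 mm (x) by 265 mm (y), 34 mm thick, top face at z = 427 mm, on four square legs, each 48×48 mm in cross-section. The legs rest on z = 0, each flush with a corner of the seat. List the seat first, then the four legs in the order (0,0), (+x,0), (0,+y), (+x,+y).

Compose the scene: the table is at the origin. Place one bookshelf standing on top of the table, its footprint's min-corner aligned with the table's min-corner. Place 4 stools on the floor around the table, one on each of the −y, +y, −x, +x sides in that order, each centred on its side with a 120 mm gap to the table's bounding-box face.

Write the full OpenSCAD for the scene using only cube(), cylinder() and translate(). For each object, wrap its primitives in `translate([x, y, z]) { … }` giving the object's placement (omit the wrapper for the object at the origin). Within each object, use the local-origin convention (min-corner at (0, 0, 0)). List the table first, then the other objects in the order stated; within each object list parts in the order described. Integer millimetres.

translate([0, 0, 694]) cube([1349, 807, 44]);
translate([61, 61, 0]) cylinder(h = 694, r = 31);
translate([1288, 61, 0]) cylinder(h = 694, r = 31);
translate([61, 746, 0]) cylinder(h = 694, r = 31);
translate([1288, 746, 0]) cylinder(h = 694, r = 31);
translate([0, 0, 738]) {
  cube([29, 395, 685]);
  translate([786, 0, 0]) cube([29, 395, 685]);
  translate([29, 0, 0]) cube([757, 395, 26]);
  translate([29, 0, 296]) cube([757, 395, 26]);
  translate([29, 0, 592]) cube([757, 395, 26]);
}
translate([501, -385, 0]) {
  translate([0, 0, 393]) cube([347, 265, 34]);
  cube([48, 48, 393]);
  translate([299, 0, 0]) cube([48, 48, 393]);
  translate([0, 217, 0]) cube([48, 48, 393]);
  translate([299, 217, 0]) cube([48, 48, 393]);
}
translate([501, 927, 0]) {
  translate([0, 0, 393]) cube([347, 265, 34]);
  cube([48, 48, 393]);
  translate([299, 0, 0]) cube([48, 48, 393]);
  translate([0, 217, 0]) cube([48, 48, 393]);
  translate([299, 217, 0]) cube([48, 48, 393]);
}
translate([-467, 271, 0]) {
  translate([0, 0, 393]) cube([347, 265, 34]);
  cube([48, 48, 393]);
  translate([299, 0, 0]) cube([48, 48, 393]);
  translate([0, 217, 0]) cube([48, 48, 393]);
  translate([299, 217, 0]) cube([48, 48, 393]);
}
translate([1469, 271, 0]) {
  translate([0, 0, 393]) cube([347, 265, 34]);
  cube([48, 48, 393]);
  translate([299, 0, 0]) cube([48, 48, 393]);
  translate([0, 217, 0]) cube([48, 48, 393]);
  translate([299, 217, 0]) cube([48, 48, 393]);
}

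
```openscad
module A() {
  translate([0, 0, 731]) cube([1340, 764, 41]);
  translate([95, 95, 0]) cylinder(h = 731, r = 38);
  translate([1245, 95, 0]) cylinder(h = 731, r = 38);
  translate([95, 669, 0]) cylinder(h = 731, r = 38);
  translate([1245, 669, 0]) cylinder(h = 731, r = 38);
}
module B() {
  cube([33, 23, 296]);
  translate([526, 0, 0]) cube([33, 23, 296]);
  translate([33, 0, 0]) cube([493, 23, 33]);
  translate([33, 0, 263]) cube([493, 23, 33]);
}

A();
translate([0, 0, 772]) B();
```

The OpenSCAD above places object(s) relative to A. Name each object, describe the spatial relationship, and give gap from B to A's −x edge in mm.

A is a table. B is a picture frame. The picture frame is on top of the table. The gap from the picture frame to the table's −x edge is 0 mm.

The picture frame's min-x is at 0; the table's min-x is 0; gap = 0 mm.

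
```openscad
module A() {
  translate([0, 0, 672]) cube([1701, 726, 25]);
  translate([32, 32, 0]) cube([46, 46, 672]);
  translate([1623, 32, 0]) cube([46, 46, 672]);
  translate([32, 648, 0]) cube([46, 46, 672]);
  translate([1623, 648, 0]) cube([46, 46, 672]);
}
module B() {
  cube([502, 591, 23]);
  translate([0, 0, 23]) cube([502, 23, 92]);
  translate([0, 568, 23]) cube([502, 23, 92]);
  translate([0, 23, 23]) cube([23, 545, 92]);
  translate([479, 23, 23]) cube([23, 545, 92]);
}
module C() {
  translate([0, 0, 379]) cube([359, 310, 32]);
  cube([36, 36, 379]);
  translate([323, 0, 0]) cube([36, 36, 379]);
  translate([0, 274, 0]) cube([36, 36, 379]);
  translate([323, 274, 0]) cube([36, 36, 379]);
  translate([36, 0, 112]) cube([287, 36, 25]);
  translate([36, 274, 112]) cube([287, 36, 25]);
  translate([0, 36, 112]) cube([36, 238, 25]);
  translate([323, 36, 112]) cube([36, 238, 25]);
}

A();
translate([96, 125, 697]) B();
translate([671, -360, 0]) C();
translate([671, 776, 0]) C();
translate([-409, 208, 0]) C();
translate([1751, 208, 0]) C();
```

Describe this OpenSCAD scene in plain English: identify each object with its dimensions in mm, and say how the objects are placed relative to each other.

A is a table with a 1701×726 mm rectangular top, 25 mm thick, top surface at z = 697 mm, supported by four 46×46 mm square legs, each inset 32 mm from the nearest pair of top edges, running from the floor.

B is an open-topped rectangular box: outside dimensions 502×591×115 mm, with a uniform wall and base thickness of 23 mm. The base is a full 502×591 slab on the floor; four walls sit on top of the base. The front and back walls (the −y and +y sides) span the full width; the two side walls fit between them.

C is a simple wooden stool: a rectangular seat 359 mm (x) by 310 mm (y), 32 mm thick, top face at z = 411 mm, on four square legs, each 36×36 mm in cross-section. The legs rest on z = 0, each flush with a corner of the seat. Four stretchers, 36 mm wide and 25 mm tall, connect adjacent legs with their undersides at z = 112 mm, each running between the inner faces of the legs it joins and aligned with the legs' outer faces on the other axis.

The open box is on top of the table. Four stools sit around the table at the −y, +y, −x, +x sides.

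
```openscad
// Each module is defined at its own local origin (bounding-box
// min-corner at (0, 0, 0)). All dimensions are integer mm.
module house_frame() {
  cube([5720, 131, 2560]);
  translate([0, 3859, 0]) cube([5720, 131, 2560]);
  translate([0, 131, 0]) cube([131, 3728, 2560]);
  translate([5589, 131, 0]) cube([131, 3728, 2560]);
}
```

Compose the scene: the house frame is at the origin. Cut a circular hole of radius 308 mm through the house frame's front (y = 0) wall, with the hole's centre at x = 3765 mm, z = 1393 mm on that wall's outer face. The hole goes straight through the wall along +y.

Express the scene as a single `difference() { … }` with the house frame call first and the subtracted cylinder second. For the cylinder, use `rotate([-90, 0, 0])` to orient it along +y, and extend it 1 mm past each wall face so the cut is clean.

difference() {
  house_frame();
  translate([3765, -1, 1393]) rotate([-90, 0, 0]) cylinder(h = 133, r = 308);
}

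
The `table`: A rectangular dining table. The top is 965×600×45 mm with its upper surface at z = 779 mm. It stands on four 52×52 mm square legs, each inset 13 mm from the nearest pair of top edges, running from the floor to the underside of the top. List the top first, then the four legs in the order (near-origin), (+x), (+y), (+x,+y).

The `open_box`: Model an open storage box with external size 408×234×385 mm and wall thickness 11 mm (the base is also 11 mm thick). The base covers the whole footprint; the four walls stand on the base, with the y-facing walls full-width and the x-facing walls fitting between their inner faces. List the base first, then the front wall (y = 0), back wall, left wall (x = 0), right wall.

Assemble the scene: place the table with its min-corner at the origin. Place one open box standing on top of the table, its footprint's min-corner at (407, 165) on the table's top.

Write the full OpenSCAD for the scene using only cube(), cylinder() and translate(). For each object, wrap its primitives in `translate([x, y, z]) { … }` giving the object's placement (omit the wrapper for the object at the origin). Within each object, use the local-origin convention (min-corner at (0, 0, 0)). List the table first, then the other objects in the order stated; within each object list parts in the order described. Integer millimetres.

translate([0, 0, 734]) cube([965, 600, 45]);
translate([13, 13, 0]) cube([52, 52, 734]);
translate([900, 13, 0]) cube([52, 52, 734]);
translate([13, 535, 0]) cube([52, 52, 734]);
translate([900, 535, 0]) cube([52, 52, 734]);
translate([407, 165, 779]) {
  cube([408, 234, 11]);
  translate([0, 0, 11]) cube([408, 11, 374]);
  translate([0, 223, 11]) cube([408, 11, 374]);
  translate([0, 11, 11]) cube([11, 212, 374]);
  translate([397, 11, 11]) cube([11, 212, 374]);
}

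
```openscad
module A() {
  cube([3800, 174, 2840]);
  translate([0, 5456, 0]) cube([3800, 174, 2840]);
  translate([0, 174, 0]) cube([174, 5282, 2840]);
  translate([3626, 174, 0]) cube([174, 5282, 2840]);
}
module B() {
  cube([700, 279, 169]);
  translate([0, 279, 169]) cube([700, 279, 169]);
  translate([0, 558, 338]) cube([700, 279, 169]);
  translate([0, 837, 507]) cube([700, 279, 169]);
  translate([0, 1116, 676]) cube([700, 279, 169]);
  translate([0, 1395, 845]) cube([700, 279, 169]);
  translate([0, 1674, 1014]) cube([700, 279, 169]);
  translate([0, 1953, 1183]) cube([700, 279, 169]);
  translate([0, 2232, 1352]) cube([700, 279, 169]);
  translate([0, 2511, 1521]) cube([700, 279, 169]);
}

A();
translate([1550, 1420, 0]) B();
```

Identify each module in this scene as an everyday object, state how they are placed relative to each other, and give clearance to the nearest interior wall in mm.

A is a house frame. B is a staircase. The staircase sits inside the house frame, centred. The clearance to the nearest interior wall is 1246 mm.

Clearances: x = 1376, y = 1246; minimum 1246 mm.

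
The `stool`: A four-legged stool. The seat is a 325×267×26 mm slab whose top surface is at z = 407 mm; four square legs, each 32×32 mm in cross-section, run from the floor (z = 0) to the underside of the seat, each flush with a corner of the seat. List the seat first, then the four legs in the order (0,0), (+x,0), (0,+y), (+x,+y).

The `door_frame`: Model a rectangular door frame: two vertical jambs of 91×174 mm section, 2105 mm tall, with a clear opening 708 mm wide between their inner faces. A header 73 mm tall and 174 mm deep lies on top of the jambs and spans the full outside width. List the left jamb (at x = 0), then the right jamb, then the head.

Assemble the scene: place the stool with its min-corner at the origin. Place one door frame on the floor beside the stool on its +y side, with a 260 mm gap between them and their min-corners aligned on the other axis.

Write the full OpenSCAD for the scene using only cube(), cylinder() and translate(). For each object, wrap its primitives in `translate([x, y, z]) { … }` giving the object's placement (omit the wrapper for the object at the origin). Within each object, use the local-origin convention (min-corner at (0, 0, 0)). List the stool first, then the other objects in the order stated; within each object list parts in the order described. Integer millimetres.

translate([0, 0, 381]) cube([325, 267, 26]);
cube([32, 32, 381]);
translate([293, 0, 0]) cube([32, 32, 381]);
translate([0, 235, 0]) cube([32, 32, 381]);
translate([293, 235, 0]) cube([32, 32, 381]);
translate([0, 527, 0]) {
  cube([91, 174, 2105]);
  translate([799, 0, 0]) cube([91, 174, 2105]);
  translate([0, 0, 2105]) cube([890, 174, 73]);
}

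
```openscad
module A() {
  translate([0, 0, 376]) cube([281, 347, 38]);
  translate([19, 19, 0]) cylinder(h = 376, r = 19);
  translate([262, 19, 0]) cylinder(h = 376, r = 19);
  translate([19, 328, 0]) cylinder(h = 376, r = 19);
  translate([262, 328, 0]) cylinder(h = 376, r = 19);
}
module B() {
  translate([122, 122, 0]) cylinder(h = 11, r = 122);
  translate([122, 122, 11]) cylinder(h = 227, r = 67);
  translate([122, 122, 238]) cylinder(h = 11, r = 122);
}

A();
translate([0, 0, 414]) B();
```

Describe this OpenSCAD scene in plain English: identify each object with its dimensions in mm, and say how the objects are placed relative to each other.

A is a four-legged stool. The seat is a 281×347×38 mm slab whose top surface is at z = 414 mm; four round legs, each 38 mm in diameter, run from the floor (z = 0) to the underside of the seat, each leg's axis is inset half a diameter from the nearest pair of seat edges (so the leg's bounding box is flush with the corner).

B is a spool: two coaxial disc flanges of radius 122 mm and thickness 11 mm, joined by a core cylinder of radius 67 mm and height 227 mm. The lower flange rests on z = 0 and the three cylinders share a vertical axis.

The spool is on top of the stool.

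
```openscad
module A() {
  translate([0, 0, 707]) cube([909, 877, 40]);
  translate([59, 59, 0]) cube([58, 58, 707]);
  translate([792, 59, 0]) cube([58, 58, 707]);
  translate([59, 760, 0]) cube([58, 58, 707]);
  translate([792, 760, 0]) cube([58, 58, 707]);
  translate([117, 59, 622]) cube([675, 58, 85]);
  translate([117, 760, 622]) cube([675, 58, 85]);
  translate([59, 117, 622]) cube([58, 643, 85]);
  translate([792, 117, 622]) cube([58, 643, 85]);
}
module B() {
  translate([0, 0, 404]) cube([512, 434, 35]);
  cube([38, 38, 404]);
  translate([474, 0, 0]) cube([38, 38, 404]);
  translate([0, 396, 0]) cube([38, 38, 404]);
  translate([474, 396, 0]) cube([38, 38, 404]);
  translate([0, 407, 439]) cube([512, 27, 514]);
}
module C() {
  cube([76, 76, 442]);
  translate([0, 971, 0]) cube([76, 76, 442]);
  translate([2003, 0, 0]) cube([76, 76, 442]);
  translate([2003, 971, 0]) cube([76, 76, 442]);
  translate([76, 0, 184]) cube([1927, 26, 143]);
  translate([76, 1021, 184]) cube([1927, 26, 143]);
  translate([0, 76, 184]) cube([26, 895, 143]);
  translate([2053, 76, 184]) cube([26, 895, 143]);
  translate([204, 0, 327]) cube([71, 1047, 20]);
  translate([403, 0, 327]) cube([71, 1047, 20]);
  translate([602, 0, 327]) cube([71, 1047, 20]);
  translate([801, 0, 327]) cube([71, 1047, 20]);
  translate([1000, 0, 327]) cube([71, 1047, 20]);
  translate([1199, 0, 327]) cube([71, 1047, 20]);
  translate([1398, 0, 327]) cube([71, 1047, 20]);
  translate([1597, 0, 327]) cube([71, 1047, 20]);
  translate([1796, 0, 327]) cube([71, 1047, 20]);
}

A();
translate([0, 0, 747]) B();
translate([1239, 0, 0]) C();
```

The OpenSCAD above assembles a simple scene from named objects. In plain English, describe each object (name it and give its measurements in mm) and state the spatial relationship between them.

A is a table: top 909 mm (x) × 877 mm (y), 40 mm thick, upper face at z = 747 mm, on four 58×58 mm square legs, each inset 59 mm from the nearest pair of top edges, running from z = 0 to the bottom of the top. Four apron rails, 58 mm thick and 85 mm tall, run between adjacent legs with their top edges flush with the underside of the top and their outer faces flush with the legs' outer faces.

B is a chair: 512×434 mm seat, 35 mm thick, top at z = 439 mm, on four 38 mm square corner legs flush with the seat edges. A 27 mm thick backrest slab spans the full seat width, extending 514 mm above the seat top, its back face flush with the seat's +y edge.

C is a bed frame 2079 mm long (x) by 1047 mm wide (y). Four 76×76 mm corner posts, 442 mm tall, at the corners of the footprint. Four rails of 26 mm thickness and 143 mm height run between adjacent posts with their undersides at z = 184 mm, their outer faces flush with the outside of the frame (the two x-running rails run between the posts' inner faces; the two y-running rails run between the posts' inner faces). 9 slats, each 71 mm wide (x) and 20 mm thick, lie across the top of the two x-running rails, running the full 1047 mm width of the frame in y; the slats are evenly spaced along x between the inner faces of the end posts with equal gaps (rounded down to the nearest mm) at the −x end and between each pair — any rounding remainder accumulates at the +x end.

The chair is on top of the table. The bed frame is on the floor beside the table on its +x side.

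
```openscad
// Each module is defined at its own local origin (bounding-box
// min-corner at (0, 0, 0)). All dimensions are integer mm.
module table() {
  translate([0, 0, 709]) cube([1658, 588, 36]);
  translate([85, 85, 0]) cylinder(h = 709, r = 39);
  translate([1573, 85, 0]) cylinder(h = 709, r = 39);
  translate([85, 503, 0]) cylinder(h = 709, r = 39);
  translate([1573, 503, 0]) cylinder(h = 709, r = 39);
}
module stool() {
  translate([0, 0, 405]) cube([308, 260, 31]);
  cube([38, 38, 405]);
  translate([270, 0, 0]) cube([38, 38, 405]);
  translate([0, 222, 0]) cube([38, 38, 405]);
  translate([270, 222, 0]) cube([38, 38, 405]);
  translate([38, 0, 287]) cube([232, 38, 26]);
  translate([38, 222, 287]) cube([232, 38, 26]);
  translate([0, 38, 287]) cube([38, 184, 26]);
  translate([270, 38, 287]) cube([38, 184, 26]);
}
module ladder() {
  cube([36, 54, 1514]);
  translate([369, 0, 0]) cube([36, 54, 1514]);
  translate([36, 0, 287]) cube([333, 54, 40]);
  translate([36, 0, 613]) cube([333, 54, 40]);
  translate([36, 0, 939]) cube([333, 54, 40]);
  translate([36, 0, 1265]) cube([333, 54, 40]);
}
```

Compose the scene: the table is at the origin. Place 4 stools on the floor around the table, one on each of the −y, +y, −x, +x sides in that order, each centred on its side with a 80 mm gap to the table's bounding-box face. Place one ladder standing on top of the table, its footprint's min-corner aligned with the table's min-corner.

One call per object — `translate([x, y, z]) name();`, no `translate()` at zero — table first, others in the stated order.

table();
translate([675, -340, 0]) stool();
translate([675, 668, 0]) stool();
translate([-388, 164, 0]) stool();
translate([1738, 164, 0]) stool();
translate([0, 0, 745]) ladder();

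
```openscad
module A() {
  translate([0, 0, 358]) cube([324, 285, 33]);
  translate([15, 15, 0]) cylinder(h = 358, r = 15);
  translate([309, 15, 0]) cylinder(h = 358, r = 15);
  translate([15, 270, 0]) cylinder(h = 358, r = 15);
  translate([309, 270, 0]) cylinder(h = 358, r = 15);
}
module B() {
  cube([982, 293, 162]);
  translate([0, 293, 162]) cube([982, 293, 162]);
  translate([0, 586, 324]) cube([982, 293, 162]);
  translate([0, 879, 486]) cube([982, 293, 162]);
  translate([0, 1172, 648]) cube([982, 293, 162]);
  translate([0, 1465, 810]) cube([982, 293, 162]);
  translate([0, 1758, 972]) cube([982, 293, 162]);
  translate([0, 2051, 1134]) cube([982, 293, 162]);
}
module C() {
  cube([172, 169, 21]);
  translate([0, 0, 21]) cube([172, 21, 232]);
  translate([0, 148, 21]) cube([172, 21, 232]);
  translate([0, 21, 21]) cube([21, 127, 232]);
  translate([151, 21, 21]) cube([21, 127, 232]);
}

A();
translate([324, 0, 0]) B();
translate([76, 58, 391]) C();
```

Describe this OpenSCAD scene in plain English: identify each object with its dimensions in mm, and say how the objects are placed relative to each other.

A is a four-legged stool. The seat is 324×285 mm, 33 mm thick, top at z = 391 mm. It stands on four round legs, each 30 mm in diameter, from z = 0 to the seat underside, each leg's axis is inset half a diameter from the nearest pair of seat edges (so the leg's bounding box is flush with the corner).

B is a straight staircase of 8 solid steps. Each step is 982 mm wide (x), 293 mm deep (y, the going) and 162 mm tall (the rise). The first step rests on the floor; each subsequent step sits one going further in +y and one rise higher in +z, directly behind and above the previous step with no overlap.

C is an open-topped rectangular box: outside dimensions 172×169×253 mm, with a uniform wall and base thickness of 21 mm. The base is a full 172×169 slab on the floor; four walls sit on top of the base. The front and back walls (the −y and +y sides) span the full width; the two side walls fit between them.

The staircase is against the stool's +x side, with their −y faces flush. The open box is on top of the stool, centred.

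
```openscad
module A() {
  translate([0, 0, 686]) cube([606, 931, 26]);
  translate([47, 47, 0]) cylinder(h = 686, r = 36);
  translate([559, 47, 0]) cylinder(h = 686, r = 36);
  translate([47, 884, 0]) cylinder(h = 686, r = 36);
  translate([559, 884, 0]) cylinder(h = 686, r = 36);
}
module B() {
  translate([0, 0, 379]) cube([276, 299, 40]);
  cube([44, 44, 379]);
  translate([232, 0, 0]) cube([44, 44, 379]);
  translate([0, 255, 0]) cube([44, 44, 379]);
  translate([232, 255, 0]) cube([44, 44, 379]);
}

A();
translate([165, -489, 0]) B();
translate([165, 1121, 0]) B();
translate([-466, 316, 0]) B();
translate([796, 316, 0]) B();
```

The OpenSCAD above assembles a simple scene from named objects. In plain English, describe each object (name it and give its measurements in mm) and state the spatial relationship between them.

A is a table with a 606×931 mm rectangular top, 26 mm thick, top surface at z = 712 mm, supported by four round legs of 72 mm diameter, each leg's bounding box inset 11 mm from the nearest pair of top edges, running from the floor.

B is a four-legged stool. The seat is 276×299 mm, 40 mm thick, top at z = 419 mm. It stands on four square legs, each 44×44 mm in cross-section, from z = 0 to the seat underside, each flush with a corner of the seat.

Four stools sit around the table at the −y, +y, −x, +x sides.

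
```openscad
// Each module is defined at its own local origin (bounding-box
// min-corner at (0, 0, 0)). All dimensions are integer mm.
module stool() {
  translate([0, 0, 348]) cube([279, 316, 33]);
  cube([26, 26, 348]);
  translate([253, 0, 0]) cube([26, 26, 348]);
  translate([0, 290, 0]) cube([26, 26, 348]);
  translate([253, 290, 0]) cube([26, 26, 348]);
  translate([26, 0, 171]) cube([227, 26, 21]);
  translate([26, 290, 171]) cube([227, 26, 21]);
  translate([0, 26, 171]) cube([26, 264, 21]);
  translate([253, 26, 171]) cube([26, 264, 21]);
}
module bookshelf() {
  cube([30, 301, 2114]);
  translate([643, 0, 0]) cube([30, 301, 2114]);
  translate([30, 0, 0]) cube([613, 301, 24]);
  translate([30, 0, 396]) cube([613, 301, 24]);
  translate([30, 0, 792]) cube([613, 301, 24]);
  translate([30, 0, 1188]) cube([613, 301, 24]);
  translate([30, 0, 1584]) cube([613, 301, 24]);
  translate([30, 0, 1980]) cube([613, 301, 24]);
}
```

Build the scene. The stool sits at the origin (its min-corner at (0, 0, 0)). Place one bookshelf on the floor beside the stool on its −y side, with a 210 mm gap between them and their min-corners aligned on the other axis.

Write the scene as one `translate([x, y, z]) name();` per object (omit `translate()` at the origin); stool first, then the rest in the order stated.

stool();
translate([0, -511, 0]) bookshelf();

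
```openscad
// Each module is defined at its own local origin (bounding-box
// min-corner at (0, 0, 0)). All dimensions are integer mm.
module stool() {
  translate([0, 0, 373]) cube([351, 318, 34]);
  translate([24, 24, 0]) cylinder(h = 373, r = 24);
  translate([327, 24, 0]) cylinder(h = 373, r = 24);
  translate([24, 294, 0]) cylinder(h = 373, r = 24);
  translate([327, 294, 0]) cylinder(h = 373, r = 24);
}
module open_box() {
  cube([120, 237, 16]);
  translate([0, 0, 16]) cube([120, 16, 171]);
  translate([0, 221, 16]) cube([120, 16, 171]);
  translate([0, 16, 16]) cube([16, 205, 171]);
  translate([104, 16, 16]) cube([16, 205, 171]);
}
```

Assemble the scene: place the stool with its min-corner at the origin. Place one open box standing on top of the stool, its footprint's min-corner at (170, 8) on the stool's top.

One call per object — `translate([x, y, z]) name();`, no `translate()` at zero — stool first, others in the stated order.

stool();
translate([170, 8, 407]) open_box();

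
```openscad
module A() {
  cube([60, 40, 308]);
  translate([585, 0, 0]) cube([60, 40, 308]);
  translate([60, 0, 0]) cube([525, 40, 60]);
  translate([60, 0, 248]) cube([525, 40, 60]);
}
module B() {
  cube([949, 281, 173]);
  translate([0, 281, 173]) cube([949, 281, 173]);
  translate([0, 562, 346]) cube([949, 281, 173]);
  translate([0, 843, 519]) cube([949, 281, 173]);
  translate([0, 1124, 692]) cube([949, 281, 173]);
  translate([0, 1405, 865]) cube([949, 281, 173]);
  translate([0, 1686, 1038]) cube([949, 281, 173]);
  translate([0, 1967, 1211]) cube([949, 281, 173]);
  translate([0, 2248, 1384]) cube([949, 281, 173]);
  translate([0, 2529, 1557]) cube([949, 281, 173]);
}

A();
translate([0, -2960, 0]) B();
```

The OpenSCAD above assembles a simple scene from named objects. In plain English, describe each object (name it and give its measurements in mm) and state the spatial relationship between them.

A is a rectangular picture frame lying in the x–z plane (depth along y). The opening is 525 mm wide (x) by 188 mm tall (z), surrounded by a border 60 mm wide on all four sides. The frame is 40 mm deep and is made of two full-height vertical stiles with two horizontal rails fitted between them.

B is a run of 10 identical solid stair steps. Each tread is 949×281 mm and each step block is 173 mm high. Step 1 rests on the floor; step k is offset from step 1 by (k−1)×281 mm in y and (k−1)×173 mm in z.

The staircase is on the floor beside the picture frame on its −y side.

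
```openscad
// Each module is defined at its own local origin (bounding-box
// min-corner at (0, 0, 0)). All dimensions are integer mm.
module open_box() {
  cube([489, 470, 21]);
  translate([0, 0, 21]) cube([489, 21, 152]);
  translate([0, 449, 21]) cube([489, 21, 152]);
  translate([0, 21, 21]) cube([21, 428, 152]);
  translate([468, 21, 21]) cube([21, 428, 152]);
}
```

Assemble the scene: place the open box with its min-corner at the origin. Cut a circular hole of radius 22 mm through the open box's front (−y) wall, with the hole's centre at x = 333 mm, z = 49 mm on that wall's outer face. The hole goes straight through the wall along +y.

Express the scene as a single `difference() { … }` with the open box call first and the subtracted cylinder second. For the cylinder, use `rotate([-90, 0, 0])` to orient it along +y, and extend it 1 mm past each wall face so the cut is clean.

difference() {
  open_box();
  translate([333, -1, 49]) rotate([-90, 0, 0]) cylinder(h = 23, r = 22);
}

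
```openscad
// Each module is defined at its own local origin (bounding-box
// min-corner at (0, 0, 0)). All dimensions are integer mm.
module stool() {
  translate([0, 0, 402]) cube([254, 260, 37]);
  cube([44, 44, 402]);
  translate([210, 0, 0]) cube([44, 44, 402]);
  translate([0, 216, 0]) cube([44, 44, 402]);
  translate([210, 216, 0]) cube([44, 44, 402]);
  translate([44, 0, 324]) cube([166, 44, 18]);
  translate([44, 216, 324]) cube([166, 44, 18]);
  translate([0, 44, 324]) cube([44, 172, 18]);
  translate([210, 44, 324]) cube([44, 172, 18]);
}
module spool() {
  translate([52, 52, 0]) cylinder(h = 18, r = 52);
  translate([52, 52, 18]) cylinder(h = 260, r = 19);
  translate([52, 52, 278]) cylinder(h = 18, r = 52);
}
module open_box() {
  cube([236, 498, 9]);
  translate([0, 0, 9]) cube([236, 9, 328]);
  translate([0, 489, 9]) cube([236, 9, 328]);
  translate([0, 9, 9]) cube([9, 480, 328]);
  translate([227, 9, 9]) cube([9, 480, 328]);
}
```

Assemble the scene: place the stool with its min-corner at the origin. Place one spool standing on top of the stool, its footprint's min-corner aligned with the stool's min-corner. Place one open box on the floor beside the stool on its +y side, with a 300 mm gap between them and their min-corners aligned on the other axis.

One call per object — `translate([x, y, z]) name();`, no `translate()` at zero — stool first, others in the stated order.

stool();
translate([0, 0, 439]) spool();
translate([0, 560, 0]) open_box();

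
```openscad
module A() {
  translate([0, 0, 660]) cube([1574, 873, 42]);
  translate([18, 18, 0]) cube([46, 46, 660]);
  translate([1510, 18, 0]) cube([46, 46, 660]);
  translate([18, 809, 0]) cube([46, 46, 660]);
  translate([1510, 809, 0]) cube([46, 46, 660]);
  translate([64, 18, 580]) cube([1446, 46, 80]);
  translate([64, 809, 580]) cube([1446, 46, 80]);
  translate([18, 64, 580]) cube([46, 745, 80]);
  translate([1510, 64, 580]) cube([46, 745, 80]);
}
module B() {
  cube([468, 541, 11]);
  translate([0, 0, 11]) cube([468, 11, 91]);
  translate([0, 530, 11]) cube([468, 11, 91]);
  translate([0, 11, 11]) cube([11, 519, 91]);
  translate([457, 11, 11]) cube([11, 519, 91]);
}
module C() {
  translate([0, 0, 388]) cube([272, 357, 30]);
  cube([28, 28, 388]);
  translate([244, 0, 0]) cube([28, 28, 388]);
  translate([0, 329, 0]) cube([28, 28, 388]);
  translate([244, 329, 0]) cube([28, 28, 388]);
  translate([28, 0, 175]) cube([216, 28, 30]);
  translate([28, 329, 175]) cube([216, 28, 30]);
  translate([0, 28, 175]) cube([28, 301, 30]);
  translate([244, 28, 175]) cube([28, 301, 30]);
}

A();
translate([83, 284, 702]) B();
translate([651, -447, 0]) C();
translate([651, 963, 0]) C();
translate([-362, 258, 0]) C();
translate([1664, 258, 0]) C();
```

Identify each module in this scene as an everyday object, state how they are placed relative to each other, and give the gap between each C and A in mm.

Each stool's nearest face is 90 mm from the table's bounding box.

A is a table. B is an open box. C is a stool. The open box is on top of the table. Four stools sit around the table at the −y, +y, −x, +x sides. The gap between each stool and the table is 90 mm.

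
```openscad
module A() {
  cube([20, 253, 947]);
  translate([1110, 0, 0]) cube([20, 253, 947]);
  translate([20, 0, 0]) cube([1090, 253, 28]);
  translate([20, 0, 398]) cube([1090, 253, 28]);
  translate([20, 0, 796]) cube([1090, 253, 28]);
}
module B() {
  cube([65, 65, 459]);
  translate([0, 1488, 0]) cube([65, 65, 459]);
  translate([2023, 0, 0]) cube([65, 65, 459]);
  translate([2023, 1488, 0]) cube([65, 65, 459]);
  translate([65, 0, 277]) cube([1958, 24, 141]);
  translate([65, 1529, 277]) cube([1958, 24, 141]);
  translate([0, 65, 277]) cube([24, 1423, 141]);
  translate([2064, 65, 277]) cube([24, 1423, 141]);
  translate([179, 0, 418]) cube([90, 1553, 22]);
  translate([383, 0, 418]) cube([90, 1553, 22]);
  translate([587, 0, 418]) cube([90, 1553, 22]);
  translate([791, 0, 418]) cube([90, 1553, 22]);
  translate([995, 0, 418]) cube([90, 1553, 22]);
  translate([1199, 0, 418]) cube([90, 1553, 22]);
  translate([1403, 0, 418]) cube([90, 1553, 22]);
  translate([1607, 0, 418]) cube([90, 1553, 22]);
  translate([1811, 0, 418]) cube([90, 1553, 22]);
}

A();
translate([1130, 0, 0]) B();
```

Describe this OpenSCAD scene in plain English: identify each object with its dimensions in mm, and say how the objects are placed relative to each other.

A is a bookshelf 1130 mm wide overall, 253 mm deep and 947 mm tall. The two sides are 20 mm thick vertical panels. 3 horizontal shelves of 28 mm thickness span between the inner faces of the sides; the lowest shelf sits on the floor and shelves are stacked with a clear vertical gap of 370 mm between each pair.

B is a bed frame 2088 mm long (x) by 1553 mm wide (y). Four 65×65 mm corner posts, 459 mm tall, at the corners of the footprint. Four rails of 24 mm thickness and 141 mm height run between adjacent posts with their undersides at z = 277 mm, their outer faces flush with the outside of the frame (the two x-running rails run between the posts' inner faces; the two y-running rails run between the posts' inner faces). 9 slats, each 90 mm wide (x) and 22 mm thick, lie across the top of the two x-running rails, running the full 1553 mm width of the frame in y; the slats are evenly spaced along x between the inner faces of the end posts with equal gaps (rounded down to the nearest mm) at the −x end and between each pair — any rounding remainder accumulates at the +x end.

The bed frame is against the bookshelf's +x side, with their −y faces flush.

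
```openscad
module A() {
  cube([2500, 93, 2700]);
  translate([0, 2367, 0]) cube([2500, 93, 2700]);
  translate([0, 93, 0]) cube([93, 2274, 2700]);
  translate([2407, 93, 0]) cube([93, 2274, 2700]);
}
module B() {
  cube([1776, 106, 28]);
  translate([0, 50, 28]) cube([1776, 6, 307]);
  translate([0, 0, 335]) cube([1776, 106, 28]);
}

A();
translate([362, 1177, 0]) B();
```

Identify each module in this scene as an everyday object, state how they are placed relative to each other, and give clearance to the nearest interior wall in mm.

Clearances: x = 269, y = 1084; minimum 269 mm.

A is a house frame. B is an I-beam. The I-beam sits inside the house frame, centred. The clearance to the nearest interior wall is 269 mm.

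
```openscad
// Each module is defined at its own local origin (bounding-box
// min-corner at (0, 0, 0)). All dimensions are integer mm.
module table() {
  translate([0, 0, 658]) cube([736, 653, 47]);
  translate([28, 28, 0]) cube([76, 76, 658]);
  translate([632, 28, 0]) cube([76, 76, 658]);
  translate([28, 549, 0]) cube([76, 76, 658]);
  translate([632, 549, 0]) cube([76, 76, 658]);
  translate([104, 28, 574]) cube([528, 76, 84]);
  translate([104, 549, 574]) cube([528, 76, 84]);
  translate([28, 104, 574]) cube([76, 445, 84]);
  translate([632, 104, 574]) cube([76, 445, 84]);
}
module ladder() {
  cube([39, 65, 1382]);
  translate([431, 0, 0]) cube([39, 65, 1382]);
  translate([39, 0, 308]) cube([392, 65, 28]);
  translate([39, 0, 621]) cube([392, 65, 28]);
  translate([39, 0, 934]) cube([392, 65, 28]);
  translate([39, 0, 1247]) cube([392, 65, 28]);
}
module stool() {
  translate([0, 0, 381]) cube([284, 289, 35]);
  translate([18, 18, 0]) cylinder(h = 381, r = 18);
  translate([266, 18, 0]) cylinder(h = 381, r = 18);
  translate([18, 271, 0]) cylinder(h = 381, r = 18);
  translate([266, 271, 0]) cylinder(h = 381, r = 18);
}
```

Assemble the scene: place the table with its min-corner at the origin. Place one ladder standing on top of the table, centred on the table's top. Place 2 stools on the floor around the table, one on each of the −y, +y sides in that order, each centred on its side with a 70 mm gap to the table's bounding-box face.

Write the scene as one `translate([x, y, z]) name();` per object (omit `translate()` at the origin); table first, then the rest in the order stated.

table();
translate([133, 294, 705]) ladder();
translate([226, -359, 0]) stool();
translate([226, 723, 0]) stool();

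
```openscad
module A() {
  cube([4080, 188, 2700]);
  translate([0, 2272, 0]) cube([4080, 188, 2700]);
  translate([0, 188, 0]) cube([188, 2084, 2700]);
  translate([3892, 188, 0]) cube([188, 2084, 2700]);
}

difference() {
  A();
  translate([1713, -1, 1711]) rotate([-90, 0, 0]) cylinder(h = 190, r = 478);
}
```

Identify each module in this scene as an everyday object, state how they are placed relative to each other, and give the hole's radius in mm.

A is a house frame. The house frame has a circular hole through its front wall. The hole's radius is 478 mm.

The subtracted cylinder has r = 478 mm.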